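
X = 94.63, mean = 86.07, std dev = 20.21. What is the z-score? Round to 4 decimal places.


z = (X - mu) / sigma
X - mu = 94.63 - 86.07 = 8.56
z = 8.56 / 20.21 = 856/2021 ≈ 0.423553

0.4236


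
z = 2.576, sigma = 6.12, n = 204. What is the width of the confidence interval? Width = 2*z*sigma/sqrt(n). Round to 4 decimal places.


width = 2*z*sigma/sqrt(n)
2*z*sigma = 2 * 2.576 * 6.12 = 31.53024
sqrt(204) ≈ 14.282857
width = 31.53024 / 14.282857 ≈ 2.207558

2.2076


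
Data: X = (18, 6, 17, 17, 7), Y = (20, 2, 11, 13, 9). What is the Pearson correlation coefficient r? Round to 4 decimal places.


r = sum((xi-xbar)(yi-ybar)) / sqrt(sum((xi-xbar)^2) * sum((yi-ybar)^2))
n = 5, xbar = 65/5 = 13, ybar = 55/5 = 11
Sxy = sum((xi-xbar)(yi-ybar)) = 128
Sxx = sum((xi-xbar)^2) = 142
Syy = sum((yi-ybar)^2) = 170
sqrt(Sxx*Syy) ≈ 155.370525
r = Sxy / sqrt(Sxx*Syy) = 128 / 155.370525 ≈ 0.823837

0.8238


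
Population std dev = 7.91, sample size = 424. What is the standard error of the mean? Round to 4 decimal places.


SE = sigma / sqrt(n)
sqrt(424) ≈ 20.591260
SE = 7.91 / 20.591260 ≈ 0.384144

0.3841


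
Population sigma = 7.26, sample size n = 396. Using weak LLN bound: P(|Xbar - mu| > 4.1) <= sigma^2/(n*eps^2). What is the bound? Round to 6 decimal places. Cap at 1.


bound = min(1, sigma^2/(n*eps^2))
sigma^2 = 7.26^2 = 52.7076
n*eps^2 = 396 * 4.1^2 = 396 * 16.81 = 6656.76
sigma^2/(n*eps^2) = 52.7076 / 6656.76 ≈ 0.00791791

0.007918


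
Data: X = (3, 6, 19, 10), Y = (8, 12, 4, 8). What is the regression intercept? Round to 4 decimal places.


a = ybar - b*xbar, where b = sum((xi-xbar)(yi-ybar)) / sum((xi-xbar)^2)
n = 4, xbar = 38/4 = 9.5, ybar = 32/4 = 8
Sxy = sum((xi-xbar)(yi-ybar)) = -52
Sxx = sum((xi-xbar)^2) = 145
b = Sxy / Sxx = -52/145 ≈ -0.358621
a = 8 - (-0.358621) * 9.5 = 1654/145 ≈ 11.406897

11.4069


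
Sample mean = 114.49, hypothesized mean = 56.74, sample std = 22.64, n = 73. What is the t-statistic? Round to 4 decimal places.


t = (xbar - mu0) / (s/sqrt(n))
xbar - mu0 = 114.49 - 56.74 = 57.75
sqrt(73) ≈ 8.54400375
s/sqrt(n) = 22.64 / 8.54400375 ≈ 2.64981157
t = 57.75 / 2.64981157 ≈ 21.794002

21.7940


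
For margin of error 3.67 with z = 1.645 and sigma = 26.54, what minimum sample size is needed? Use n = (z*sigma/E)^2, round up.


z*sigma/E = 1.645 * 26.54 / 3.67 ≈ 11.895995
(z*sigma/E)^2 ≈ 141.514686
round up: n = 142

142


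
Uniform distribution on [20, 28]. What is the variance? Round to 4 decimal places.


Var = (b-a)^2 / 12
(b-a)^2 = (28 - 20)^2 = 64
Var = 64/12 ≈ 5.333333

5.3333


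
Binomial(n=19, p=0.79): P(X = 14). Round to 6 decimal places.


P = C(n,k) * p^k * (1-p)^(n-k)
C(19,14) = 11628
p^k = 0.79^14 ≈ 0.03687901
(1-p)^(n-k) = 0.21^5 = 0.0004084101
P = 11628 * 0.03687901 * 0.0004084101 ≈ 0.175138

0.175138


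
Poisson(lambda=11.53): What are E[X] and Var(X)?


E[X] = Var(X) = lambda = 11.53

11.53, 11.53


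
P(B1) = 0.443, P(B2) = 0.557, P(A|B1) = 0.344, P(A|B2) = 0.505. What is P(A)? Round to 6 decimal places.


P(A) = P(A|B1)*P(B1) + P(A|B2)*P(B2)
P(A|B1)*P(B1) = 0.344 * 0.443 = 0.152392
P(A|B2)*P(B2) = 0.505 * 0.557 = 0.281285
P(A) = 0.152392 + 0.281285 = 0.433677

0.433677


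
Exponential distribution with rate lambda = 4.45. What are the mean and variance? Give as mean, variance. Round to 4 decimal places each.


mean = 1/lam, var = 1/lam^2
mean = 1 / 4.45 = 20/89 ≈ 0.224719
lam^2 = 4.45^2 = 19.8025
var = 1 / 19.8025 = 400/7921 ≈ 0.050499

0.2247, 0.0505


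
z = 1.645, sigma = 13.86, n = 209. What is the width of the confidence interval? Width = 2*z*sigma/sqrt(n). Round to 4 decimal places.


width = 2*z*sigma/sqrt(n)
2*z*sigma = 2 * 1.645 * 13.86 = 45.5994
sqrt(209) ≈ 14.456832
width = 45.5994 / 14.456832 ≈ 3.154176

3.1542


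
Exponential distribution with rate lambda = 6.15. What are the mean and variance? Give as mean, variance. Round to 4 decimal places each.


mean = 1/lam, var = 1/lam^2
mean = 1 / 6.15 = 20/123 ≈ 0.162602
lam^2 = 6.15^2 = 37.8225
var = 1 / 37.8225 ≈ 0.026439

0.1626, 0.0264


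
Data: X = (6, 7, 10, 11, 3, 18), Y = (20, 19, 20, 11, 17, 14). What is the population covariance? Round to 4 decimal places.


Cov = (1/n)*sum((xi-xbar)(yi-ybar))
n = 6, xbar = 55/6 ≈ 9.166667, ybar = 101/6 ≈ 16.833333
sum((xi-xbar)(yi-ybar)) = -293/6 ≈ -48.833333
Cov = -48.833333 / 6 = -293/36 ≈ -8.138889

-8.1389


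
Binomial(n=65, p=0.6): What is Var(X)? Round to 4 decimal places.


Var = n*p*(1-p) = 65 * 0.6 * 0.4 = 15.6

15.6000


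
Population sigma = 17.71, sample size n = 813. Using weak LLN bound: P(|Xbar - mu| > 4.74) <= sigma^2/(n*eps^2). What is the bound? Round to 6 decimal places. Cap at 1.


bound = min(1, sigma^2/(n*eps^2))
sigma^2 = 17.71^2 = 313.6441
n*eps^2 = 813 * 4.74^2 = 813 * 22.4676 = 18266.1588
sigma^2/(n*eps^2) = 313.6441 / 18266.1588 ≈ 0.01717077

0.017171


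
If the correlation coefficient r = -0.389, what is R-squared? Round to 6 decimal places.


R^2 = r^2 = (-0.389)^2 = 0.151321

0.151321


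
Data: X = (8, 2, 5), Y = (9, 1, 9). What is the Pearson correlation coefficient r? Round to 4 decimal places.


r = sum((xi-xbar)(yi-ybar)) / sqrt(sum((xi-xbar)^2) * sum((yi-ybar)^2))
n = 3, xbar = 15/3 = 5, ybar = 19/3 ≈ 6.333333
Sxy = sum((xi-xbar)(yi-ybar)) = 24
Sxx = sum((xi-xbar)^2) = 18
Syy = sum((yi-ybar)^2) = 128/3 ≈ 42.666667
sqrt(Sxx*Syy) ≈ 27.712813
r = Sxy / sqrt(Sxx*Syy) = 24 / 27.712813 ≈ 0.866025

0.8660


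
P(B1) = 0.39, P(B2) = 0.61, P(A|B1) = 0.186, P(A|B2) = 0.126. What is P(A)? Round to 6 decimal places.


P(A) = P(A|B1)*P(B1) + P(A|B2)*P(B2)
P(A|B1)*P(B1) = 0.186 * 0.39 = 0.07254
P(A|B2)*P(B2) = 0.126 * 0.61 = 0.07686
P(A) = 0.07254 + 0.07686 = 0.1494

0.149400


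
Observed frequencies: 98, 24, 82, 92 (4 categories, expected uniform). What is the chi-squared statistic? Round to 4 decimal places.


chi2 = sum((O-E)^2/E), E = total/4
total = 296, E = 296/4 = 74
(98 - 74)^2 / 74 = 576 / 74 = 288/37 ≈ 7.783784
(24 - 74)^2 / 74 = 2500 / 74 = 1250/37 ≈ 33.783784
(82 - 74)^2 / 74 = 64 / 74 = 32/37 ≈ 0.864865
(92 - 74)^2 / 74 = 324 / 74 = 162/37 ≈ 4.378378
chi2 = 1732/37 ≈ 46.810811

46.8108


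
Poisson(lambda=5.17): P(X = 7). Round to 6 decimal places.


P = e^(-lam) * lam^k / k!
e^(-5.17) ≈ 0.005684569
lam^k = 5.17^7 ≈ 98726.513810
k! = 7! = 5040
P = 0.005684569 * 98726.513810 / 5040 ≈ 0.111353

0.111353


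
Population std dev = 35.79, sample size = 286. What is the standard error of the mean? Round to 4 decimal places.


SE = sigma / sqrt(n)
sqrt(286) ≈ 16.911535
SE = 35.79 / 16.911535 ≈ 2.116307

2.1163


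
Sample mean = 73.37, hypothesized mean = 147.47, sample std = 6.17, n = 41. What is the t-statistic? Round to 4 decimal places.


t = (xbar - mu0) / (s/sqrt(n))
xbar - mu0 = 73.37 - 147.47 = -74.1
sqrt(41) ≈ 6.40312424
s/sqrt(n) = 6.17 / 6.40312424 ≈ 0.96359211
t = -74.1 / 0.96359211 ≈ -76.899758

-76.8998


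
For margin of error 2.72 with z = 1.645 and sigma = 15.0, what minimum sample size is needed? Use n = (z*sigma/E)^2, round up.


z*sigma/E = 1.645 * 15.0 / 2.72 = 4935/544 ≈ 9.071691
(z*sigma/E)^2 ≈ 82.295581
round up: n = 83

83


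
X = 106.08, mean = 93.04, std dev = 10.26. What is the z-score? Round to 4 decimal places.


z = (X - mu) / sigma
X - mu = 106.08 - 93.04 = 13.04
z = 13.04 / 10.26 = 652/513 ≈ 1.270955

1.2710


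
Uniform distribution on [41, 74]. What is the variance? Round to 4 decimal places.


Var = (b-a)^2 / 12
(b-a)^2 = (74 - 41)^2 = 1089
Var = 1089/12 = 90.75

90.7500


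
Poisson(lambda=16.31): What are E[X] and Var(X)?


E[X] = Var(X) = lambda = 16.31

16.31, 16.31


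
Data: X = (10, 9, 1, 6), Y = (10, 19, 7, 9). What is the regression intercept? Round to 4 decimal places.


a = ybar - b*xbar, where b = sum((xi-xbar)(yi-ybar)) / sum((xi-xbar)^2)
n = 4, xbar = 26/4 = 6.5, ybar = 45/4 = 11.25
Sxy = sum((xi-xbar)(yi-ybar)) = 39.5
Sxx = sum((xi-xbar)^2) = 49
b = Sxy / Sxx = 79/98 ≈ 0.806122
a = 11.25 - 0.806122 * 6.5 = 589/98 ≈ 6.010204

6.0102


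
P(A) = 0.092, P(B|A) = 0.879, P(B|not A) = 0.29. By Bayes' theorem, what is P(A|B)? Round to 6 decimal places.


P(A|B) = P(B|A)*P(A) / P(B), P(B) = P(B|A)*P(A) + P(B|not A)*P(not A)
P(B|A)*P(A) = 0.879 * 0.092 = 0.080868
P(B|not A)*P(not A) = 0.29 * 0.908 = 0.26332
P(B) = 0.080868 + 0.26332 = 0.344188
P(A|B) = 0.080868 / 0.344188 ≈ 0.23495299

0.234953


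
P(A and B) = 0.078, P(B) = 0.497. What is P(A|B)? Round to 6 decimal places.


P(A|B) = P(A and B) / P(B) = 0.078 / 0.497 = 78/497 ≈ 0.15694165

0.156942


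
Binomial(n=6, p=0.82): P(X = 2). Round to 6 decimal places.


P = C(n,k) * p^k * (1-p)^(n-k)
C(6,2) = 15
p^k = 0.82^2 = 0.6724
(1-p)^(n-k) = 0.18^4 = 0.00104976
P = 15 * 0.6724 * 0.00104976 ≈ 0.010588

0.010588


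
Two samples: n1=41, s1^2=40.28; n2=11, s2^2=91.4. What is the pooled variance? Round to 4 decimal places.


sp^2 = ((n1-1)*s1^2 + (n2-1)*s2^2)/(n1+n2-2)
(n1-1)*s1^2 = 40 * 40.28 = 1611.2
(n2-1)*s2^2 = 10 * 91.4 = 914
numerator = 1611.2 + 914 = 2525.2
n1+n2-2 = 50
sp^2 = 2525.2 / 50 = 50.504

50.5040


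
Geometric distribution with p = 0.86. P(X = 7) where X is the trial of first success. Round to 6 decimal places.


P = (1-p)^(k-1) * p
(1-p)^(k-1) = 0.14^6 = 0.000007529536
P = 0.000007529536 * 0.86 ≈ 0.000006475401

0.000006


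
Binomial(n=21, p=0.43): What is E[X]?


E[X] = n*p = 21 * 0.43 = 9.03

9.03


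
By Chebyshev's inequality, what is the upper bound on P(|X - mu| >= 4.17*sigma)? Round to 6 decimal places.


P <= 1/k^2
k^2 = 4.17^2 = 17.3889
1/k^2 = 1 / 17.3889 ≈ 0.05750795

0.057508


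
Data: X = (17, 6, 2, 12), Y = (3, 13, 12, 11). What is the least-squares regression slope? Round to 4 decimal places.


b = sum((xi-xbar)(yi-ybar)) / sum((xi-xbar)^2)
n = 4, xbar = 37/4 = 9.25, ybar = 39/4 = 9.75
Sxy = sum((xi-xbar)(yi-ybar)) = -75.75
Sxx = sum((xi-xbar)^2) = 130.75
b = Sxy / Sxx = -303/523 ≈ -0.579350

-0.5793


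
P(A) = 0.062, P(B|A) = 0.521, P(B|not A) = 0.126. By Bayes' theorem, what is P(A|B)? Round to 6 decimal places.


P(A|B) = P(B|A)*P(A) / P(B), P(B) = P(B|A)*P(A) + P(B|not A)*P(not A)
P(B|A)*P(A) = 0.521 * 0.062 = 0.032302
P(B|not A)*P(not A) = 0.126 * 0.938 = 0.118188
P(B) = 0.032302 + 0.118188 = 0.15049
P(A|B) = 0.032302 / 0.15049 ≈ 0.21464549

0.214645


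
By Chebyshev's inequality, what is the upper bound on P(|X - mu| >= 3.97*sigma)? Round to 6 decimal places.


P <= 1/k^2
k^2 = 3.97^2 = 15.7609
1/k^2 = 1 / 15.7609 ≈ 0.06344815

0.063448


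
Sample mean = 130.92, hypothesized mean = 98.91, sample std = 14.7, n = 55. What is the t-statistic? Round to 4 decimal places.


t = (xbar - mu0) / (s/sqrt(n))
xbar - mu0 = 130.92 - 98.91 = 32.01
sqrt(55) ≈ 7.41619849
s/sqrt(n) = 14.7 / 7.41619849 ≈ 1.98214760
t = 32.01 / 1.98214760 ≈ 16.149151

16.1492


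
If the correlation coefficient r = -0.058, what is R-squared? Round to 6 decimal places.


R^2 = r^2 = (-0.058)^2 = 0.003364

0.003364


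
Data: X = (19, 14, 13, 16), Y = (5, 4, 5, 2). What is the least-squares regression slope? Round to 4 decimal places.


b = sum((xi-xbar)(yi-ybar)) / sum((xi-xbar)^2)
n = 4, xbar = 62/4 = 15.5, ybar = 16/4 = 4
Sxy = sum((xi-xbar)(yi-ybar)) = 0
Sxx = sum((xi-xbar)^2) = 21
b = Sxy / Sxx = 0

0.0000


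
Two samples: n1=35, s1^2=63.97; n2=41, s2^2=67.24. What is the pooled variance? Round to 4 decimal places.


sp^2 = ((n1-1)*s1^2 + (n2-1)*s2^2)/(n1+n2-2)
(n1-1)*s1^2 = 34 * 63.97 = 2174.98
(n2-1)*s2^2 = 40 * 67.24 = 2689.6
numerator = 2174.98 + 2689.6 = 4864.58
n1+n2-2 = 74
sp^2 = 4864.58 / 74 = 243229/3700 ≈ 65.737568

65.7376


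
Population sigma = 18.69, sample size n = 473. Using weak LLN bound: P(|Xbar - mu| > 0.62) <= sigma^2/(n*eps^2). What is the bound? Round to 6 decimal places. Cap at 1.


bound = min(1, sigma^2/(n*eps^2))
sigma^2 = 18.69^2 = 349.3161
n*eps^2 = 473 * 0.62^2 = 473 * 0.3844 = 181.8212
sigma^2/(n*eps^2) = 349.3161 / 181.8212 ≈ 1.92120666
this exceeds 1, so the bound is capped at 1

1.000000


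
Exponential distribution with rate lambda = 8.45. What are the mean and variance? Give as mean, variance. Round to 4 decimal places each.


mean = 1/lam, var = 1/lam^2
mean = 1 / 8.45 = 20/169 ≈ 0.118343
lam^2 = 8.45^2 = 71.4025
var = 1 / 71.4025 ≈ 0.014005

0.1183, 0.0140


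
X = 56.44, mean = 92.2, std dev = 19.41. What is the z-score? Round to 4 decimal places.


z = (X - mu) / sigma
X - mu = 56.44 - 92.2 = -35.76
z = -35.76 / 19.41 = -1192/647 ≈ -1.842349

-1.8423


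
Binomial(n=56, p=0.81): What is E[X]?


E[X] = n*p = 56 * 0.81 = 45.36

45.36


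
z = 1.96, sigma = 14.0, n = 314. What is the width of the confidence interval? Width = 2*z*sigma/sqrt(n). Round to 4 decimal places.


width = 2*z*sigma/sqrt(n)
2*z*sigma = 2 * 1.96 * 14.0 = 54.88
sqrt(314) ≈ 17.720045
width = 54.88 / 17.720045 ≈ 3.097058

3.0971


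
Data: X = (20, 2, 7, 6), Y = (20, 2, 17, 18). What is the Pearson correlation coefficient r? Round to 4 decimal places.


r = sum((xi-xbar)(yi-ybar)) / sqrt(sum((xi-xbar)^2) * sum((yi-ybar)^2))
n = 4, xbar = 35/4 = 8.75, ybar = 57/4 = 14.25
Sxy = sum((xi-xbar)(yi-ybar)) = 132.25
Sxx = sum((xi-xbar)^2) = 182.75
Syy = sum((yi-ybar)^2) = 204.75
sqrt(Sxx*Syy) ≈ 193.437490
r = Sxy / sqrt(Sxx*Syy) = 132.25 / 193.437490 ≈ 0.683683

0.6837


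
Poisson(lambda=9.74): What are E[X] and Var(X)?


E[X] = Var(X) = lambda = 9.74

9.74, 9.74


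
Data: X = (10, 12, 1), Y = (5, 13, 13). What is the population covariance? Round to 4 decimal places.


Cov = (1/n)*sum((xi-xbar)(yi-ybar))
n = 3, xbar = 23/3 ≈ 7.666667, ybar = 31/3 ≈ 10.333333
sum((xi-xbar)(yi-ybar)) = -56/3 ≈ -18.666667
Cov = -18.666667 / 3 = -56/9 ≈ -6.222222

-6.2222


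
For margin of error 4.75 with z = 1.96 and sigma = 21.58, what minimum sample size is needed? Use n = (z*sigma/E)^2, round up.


z*sigma/E = 1.96 * 21.58 / 4.75 ≈ 8.904589
(z*sigma/E)^2 ≈ 79.291714
round up: n = 80

80


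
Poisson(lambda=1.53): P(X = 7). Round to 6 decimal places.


P = e^(-lam) * lam^k / k!
e^(-1.53) ≈ 0.2165357
lam^k = 1.53^7 ≈ 19.626372
k! = 7! = 5040
P = 0.2165357 * 19.626372 / 5040 ≈ 0.000843

0.000843


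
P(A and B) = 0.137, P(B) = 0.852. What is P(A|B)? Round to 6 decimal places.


P(A|B) = P(A and B) / P(B) = 0.137 / 0.852 = 137/852 ≈ 0.16079812

0.160798


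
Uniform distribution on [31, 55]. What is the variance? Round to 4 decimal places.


Var = (b-a)^2 / 12
(b-a)^2 = (55 - 31)^2 = 576
Var = 576/12 = 48

48.0000


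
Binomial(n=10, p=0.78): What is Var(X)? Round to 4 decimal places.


Var = n*p*(1-p) = 10 * 0.78 * 0.22 = 1.716

1.7160


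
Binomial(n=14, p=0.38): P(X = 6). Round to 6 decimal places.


P = C(n,k) * p^k * (1-p)^(n-k)
C(14,6) = 3003
p^k = 0.38^6 ≈ 0.003010936
(1-p)^(n-k) = 0.62^8 ≈ 0.02183401
P = 3003 * 0.003010936 * 0.02183401 ≈ 0.197420

0.197420


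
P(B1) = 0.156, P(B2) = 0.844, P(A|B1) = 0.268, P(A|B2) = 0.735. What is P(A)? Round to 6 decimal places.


P(A) = P(A|B1)*P(B1) + P(A|B2)*P(B2)
P(A|B1)*P(B1) = 0.268 * 0.156 = 0.041808
P(A|B2)*P(B2) = 0.735 * 0.844 = 0.62034
P(A) = 0.041808 + 0.62034 = 0.662148

0.662148


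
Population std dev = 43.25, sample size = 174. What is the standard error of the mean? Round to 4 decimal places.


SE = sigma / sqrt(n)
sqrt(174) ≈ 13.190906
SE = 43.25 / 13.190906 ≈ 3.278774

3.2788


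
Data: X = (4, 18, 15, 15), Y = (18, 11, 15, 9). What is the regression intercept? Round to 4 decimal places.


a = ybar - b*xbar, where b = sum((xi-xbar)(yi-ybar)) / sum((xi-xbar)^2)
n = 4, xbar = 52/4 = 13, ybar = 53/4 = 13.25
Sxy = sum((xi-xbar)(yi-ybar)) = -59
Sxx = sum((xi-xbar)^2) = 114
b = Sxy / Sxx = -59/114 ≈ -0.517544
a = 13.25 - (-0.517544) * 13 = 4555/228 ≈ 19.978070

19.9781


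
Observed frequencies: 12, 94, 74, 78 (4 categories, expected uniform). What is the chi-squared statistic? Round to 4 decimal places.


chi2 = sum((O-E)^2/E), E = total/4
total = 258, E = 258/4 = 64.5
(12 - 64.5)^2 / 64.5 = 2756.25 / 64.5 = 3675/86 ≈ 42.732558
(94 - 64.5)^2 / 64.5 = 870.25 / 64.5 = 3481/258 ≈ 13.492248
(74 - 64.5)^2 / 64.5 = 90.25 / 64.5 = 361/258 ≈ 1.399225
(78 - 64.5)^2 / 64.5 = 182.25 / 64.5 = 243/86 ≈ 2.825581
chi2 = 7798/129 ≈ 60.449612

60.4496


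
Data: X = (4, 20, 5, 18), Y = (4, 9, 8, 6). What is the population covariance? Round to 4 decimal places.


Cov = (1/n)*sum((xi-xbar)(yi-ybar))
n = 4, xbar = 47/4 = 11.75, ybar = 27/4 = 6.75
sum((xi-xbar)(yi-ybar)) = 26.75
Cov = 26.75 / 4 = 6.6875

6.6875


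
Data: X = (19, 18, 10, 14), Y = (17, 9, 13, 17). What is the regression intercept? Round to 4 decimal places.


a = ybar - b*xbar, where b = sum((xi-xbar)(yi-ybar)) / sum((xi-xbar)^2)
n = 4, xbar = 61/4 = 15.25, ybar = 56/4 = 14
Sxy = sum((xi-xbar)(yi-ybar)) = -1
Sxx = sum((xi-xbar)^2) = 50.75
b = Sxy / Sxx = -4/203 ≈ -0.019704
a = 14 - (-0.019704) * 15.25 = 2903/203 ≈ 14.300493

14.3005


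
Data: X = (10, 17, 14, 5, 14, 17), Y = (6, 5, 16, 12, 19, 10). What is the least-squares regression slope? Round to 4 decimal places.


b = sum((xi-xbar)(yi-ybar)) / sum((xi-xbar)^2)
n = 6, xbar = 77/6 ≈ 12.833333, ybar = 68/6 = 34/3 ≈ 11.333333
Sxy = sum((xi-xbar)(yi-ybar)) = -23/3 ≈ -7.666667
Sxx = sum((xi-xbar)^2) = 641/6 ≈ 106.833333
b = Sxy / Sxx = -46/641 ≈ -0.071763

-0.0718


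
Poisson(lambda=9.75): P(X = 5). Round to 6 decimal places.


P = e^(-lam) * lam^k / k!
e^(-9.75) ≈ 0.00005829466
lam^k = 9.75^5 ≈ 88109.569336
k! = 5! = 120
P = 0.00005829466 * 88109.569336 / 120 ≈ 0.042803

0.042803


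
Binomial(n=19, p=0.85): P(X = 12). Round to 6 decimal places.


P = C(n,k) * p^k * (1-p)^(n-k)
C(19,12) = 50388
p^k = 0.85^12 ≈ 0.1422418
(1-p)^(n-k) = 0.15^7 ≈ 0.000001708594
P = 50388 * 0.1422418 * 0.000001708594 ≈ 0.012246

0.012246


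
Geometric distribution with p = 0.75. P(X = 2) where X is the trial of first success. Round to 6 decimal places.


P = (1-p)^(k-1) * p
(1-p)^(k-1) = 0.25^1 = 0.25
P = 0.25 * 0.75 = 0.1875

0.187500


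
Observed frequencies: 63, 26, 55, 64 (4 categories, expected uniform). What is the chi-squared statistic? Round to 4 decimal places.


chi2 = sum((O-E)^2/E), E = total/4
total = 208, E = 208/4 = 52
(63 - 52)^2 / 52 = 121 / 52 = 121/52 ≈ 2.326923
(26 - 52)^2 / 52 = 676 / 52 = 13
(55 - 52)^2 / 52 = 9 / 52 = 9/52 ≈ 0.173077
(64 - 52)^2 / 52 = 144 / 52 = 36/13 ≈ 2.769231
chi2 = 475/26 ≈ 18.269231

18.2692


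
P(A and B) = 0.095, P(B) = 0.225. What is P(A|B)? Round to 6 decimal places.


P(A|B) = P(A and B) / P(B) = 0.095 / 0.225 = 19/45 ≈ 0.42222222

0.422222


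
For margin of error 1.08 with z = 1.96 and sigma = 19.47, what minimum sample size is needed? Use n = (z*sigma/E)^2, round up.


z*sigma/E = 1.96 * 19.47 / 1.08 = 31801/900 ≈ 35.334444
(z*sigma/E)^2 ≈ 1248.522964
round up: n = 1249

1249


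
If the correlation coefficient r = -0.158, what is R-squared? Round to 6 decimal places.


R^2 = r^2 = (-0.158)^2 = 0.024964

0.024964


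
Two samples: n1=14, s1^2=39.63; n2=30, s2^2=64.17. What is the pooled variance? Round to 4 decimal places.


sp^2 = ((n1-1)*s1^2 + (n2-1)*s2^2)/(n1+n2-2)
(n1-1)*s1^2 = 13 * 39.63 = 515.19
(n2-1)*s2^2 = 29 * 64.17 = 1860.93
numerator = 515.19 + 1860.93 = 2376.12
n1+n2-2 = 42
sp^2 = 2376.12 / 42 = 19801/350 ≈ 56.574286

56.5743


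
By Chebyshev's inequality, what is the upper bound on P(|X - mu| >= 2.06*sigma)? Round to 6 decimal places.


P <= 1/k^2
k^2 = 2.06^2 = 4.2436
1/k^2 = 1 / 4.2436 ≈ 0.23564898

0.235649


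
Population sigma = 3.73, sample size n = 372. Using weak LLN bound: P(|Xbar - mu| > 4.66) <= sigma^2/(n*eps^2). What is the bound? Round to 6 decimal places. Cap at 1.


bound = min(1, sigma^2/(n*eps^2))
sigma^2 = 3.73^2 = 13.9129
n*eps^2 = 372 * 4.66^2 = 372 * 21.7156 = 8078.2032
sigma^2/(n*eps^2) = 13.9129 / 8078.2032 ≈ 0.00172228

0.001722


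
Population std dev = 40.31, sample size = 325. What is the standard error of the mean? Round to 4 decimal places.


SE = sigma / sqrt(n)
sqrt(325) ≈ 18.027756
SE = 40.31 / 18.027756 ≈ 2.235996

2.2360


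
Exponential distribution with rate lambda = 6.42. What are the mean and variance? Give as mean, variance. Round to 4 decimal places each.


mean = 1/lam, var = 1/lam^2
mean = 1 / 6.42 = 50/321 ≈ 0.155763
lam^2 = 6.42^2 = 41.2164
var = 1 / 41.2164 ≈ 0.024262

0.1558, 0.0243


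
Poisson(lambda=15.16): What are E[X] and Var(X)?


E[X] = Var(X) = lambda = 15.16

15.16, 15.16


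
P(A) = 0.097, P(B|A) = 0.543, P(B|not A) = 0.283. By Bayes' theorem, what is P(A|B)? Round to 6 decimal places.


P(A|B) = P(B|A)*P(A) / P(B), P(B) = P(B|A)*P(A) + P(B|not A)*P(not A)
P(B|A)*P(A) = 0.543 * 0.097 = 0.052671
P(B|not A)*P(not A) = 0.283 * 0.903 = 0.255549
P(B) = 0.052671 + 0.255549 = 0.30822
P(A|B) = 0.052671 / 0.30822 ≈ 0.17088768

0.170888


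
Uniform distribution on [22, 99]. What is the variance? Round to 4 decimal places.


Var = (b-a)^2 / 12
(b-a)^2 = (99 - 22)^2 = 5929
Var = 5929/12 ≈ 494.083333

494.0833


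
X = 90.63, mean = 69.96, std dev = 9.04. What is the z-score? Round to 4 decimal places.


z = (X - mu) / sigma
X - mu = 90.63 - 69.96 = 20.67
z = 20.67 / 9.04 = 2067/904 ≈ 2.286504

2.2865


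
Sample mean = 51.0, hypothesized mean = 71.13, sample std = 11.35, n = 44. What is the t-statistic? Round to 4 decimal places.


t = (xbar - mu0) / (s/sqrt(n))
xbar - mu0 = 51.0 - 71.13 = -20.13
sqrt(44) ≈ 6.63324958
s/sqrt(n) = 11.35 / 6.63324958 ≈ 1.71107688
t = -20.13 / 1.71107688 ≈ -11.764521

-11.7645


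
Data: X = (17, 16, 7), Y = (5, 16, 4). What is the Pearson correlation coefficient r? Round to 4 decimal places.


r = sum((xi-xbar)(yi-ybar)) / sqrt(sum((xi-xbar)^2) * sum((yi-ybar)^2))
n = 3, xbar = 40/3 ≈ 13.333333, ybar = 25/3 ≈ 8.333333
Sxy = sum((xi-xbar)(yi-ybar)) = 107/3 ≈ 35.666667
Sxx = sum((xi-xbar)^2) = 182/3 ≈ 60.666667
Syy = sum((yi-ybar)^2) = 266/3 ≈ 88.666667
sqrt(Sxx*Syy) ≈ 73.342424
r = Sxy / sqrt(Sxx*Syy) = 35.666667 / 73.342424 ≈ 0.486303

0.4863


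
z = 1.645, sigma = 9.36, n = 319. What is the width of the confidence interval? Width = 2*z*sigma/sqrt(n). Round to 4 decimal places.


width = 2*z*sigma/sqrt(n)
2*z*sigma = 2 * 1.645 * 9.36 = 30.7944
sqrt(319) ≈ 17.860571
width = 30.7944 / 17.860571 ≈ 1.724155

1.7242


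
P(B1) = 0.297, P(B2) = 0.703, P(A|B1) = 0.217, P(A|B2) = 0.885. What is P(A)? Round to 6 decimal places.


P(A) = P(A|B1)*P(B1) + P(A|B2)*P(B2)
P(A|B1)*P(B1) = 0.217 * 0.297 = 0.064449
P(A|B2)*P(B2) = 0.885 * 0.703 = 0.622155
P(A) = 0.064449 + 0.622155 = 0.686604

0.686604


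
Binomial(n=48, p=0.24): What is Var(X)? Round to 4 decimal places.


Var = n*p*(1-p) = 48 * 0.24 * 0.76 = 8.7552

8.7552


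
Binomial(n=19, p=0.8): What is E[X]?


E[X] = n*p = 19 * 0.8 = 15.2

15.2


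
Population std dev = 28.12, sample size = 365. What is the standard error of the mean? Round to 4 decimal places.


SE = sigma / sqrt(n)
sqrt(365) ≈ 19.104973
SE = 28.12 / 19.104973 ≈ 1.471868

1.4719


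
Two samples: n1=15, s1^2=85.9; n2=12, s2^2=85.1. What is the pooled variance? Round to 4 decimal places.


sp^2 = ((n1-1)*s1^2 + (n2-1)*s2^2)/(n1+n2-2)
(n1-1)*s1^2 = 14 * 85.9 = 1202.6
(n2-1)*s2^2 = 11 * 85.1 = 936.1
numerator = 1202.6 + 936.1 = 2138.7
n1+n2-2 = 25
sp^2 = 2138.7 / 25 = 85.548

85.5480


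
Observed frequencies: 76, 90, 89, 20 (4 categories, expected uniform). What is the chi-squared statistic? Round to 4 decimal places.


chi2 = sum((O-E)^2/E), E = total/4
total = 275, E = 275/4 = 68.75
(76 - 68.75)^2 / 68.75 = 52.5625 / 68.75 = 841/1100 ≈ 0.764545
(90 - 68.75)^2 / 68.75 = 451.5625 / 68.75 = 289/44 ≈ 6.568182
(89 - 68.75)^2 / 68.75 = 410.0625 / 68.75 = 6561/1100 ≈ 5.964545
(20 - 68.75)^2 / 68.75 = 2376.5625 / 68.75 = 1521/44 ≈ 34.568182
chi2 = 13163/275 ≈ 47.865455

47.8655


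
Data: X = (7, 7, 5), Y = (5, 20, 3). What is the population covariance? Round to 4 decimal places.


Cov = (1/n)*sum((xi-xbar)(yi-ybar))
n = 3, xbar = 19/3 ≈ 6.333333, ybar = 28/3 ≈ 9.333333
sum((xi-xbar)(yi-ybar)) = 38/3 ≈ 12.666667
Cov = 12.666667 / 3 = 38/9 ≈ 4.222222

4.2222


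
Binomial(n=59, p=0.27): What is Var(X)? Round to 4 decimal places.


Var = n*p*(1-p) = 59 * 0.27 * 0.73 = 11.6289

11.6289


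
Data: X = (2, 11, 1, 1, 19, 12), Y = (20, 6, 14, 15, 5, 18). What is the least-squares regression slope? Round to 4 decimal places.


b = sum((xi-xbar)(yi-ybar)) / sum((xi-xbar)^2)
n = 6, xbar = 46/6 = 23/3 ≈ 7.666667, ybar = 78/6 = 13
Sxy = sum((xi-xbar)(yi-ybar)) = -152
Sxx = sum((xi-xbar)^2) = 838/3 ≈ 279.333333
b = Sxy / Sxx = -228/419 ≈ -0.544153

-0.5442


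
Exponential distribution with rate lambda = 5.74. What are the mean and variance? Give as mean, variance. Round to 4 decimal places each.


mean = 1/lam, var = 1/lam^2
mean = 1 / 5.74 = 50/287 ≈ 0.174216
lam^2 = 5.74^2 = 32.9476
var = 1 / 32.9476 ≈ 0.030351

0.1742, 0.0304


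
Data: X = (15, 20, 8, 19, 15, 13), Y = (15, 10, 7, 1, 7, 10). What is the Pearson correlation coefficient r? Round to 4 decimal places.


r = sum((xi-xbar)(yi-ybar)) / sqrt(sum((xi-xbar)^2) * sum((yi-ybar)^2))
n = 6, xbar = 90/6 = 15, ybar = 50/6 = 25/3 ≈ 8.333333
Sxy = sum((xi-xbar)(yi-ybar)) = -15
Sxx = sum((xi-xbar)^2) = 94
Syy = sum((yi-ybar)^2) = 322/3 ≈ 107.333333
sqrt(Sxx*Syy) ≈ 100.445674
r = Sxy / sqrt(Sxx*Syy) = -15 / 100.445674 ≈ -0.149334

-0.1493


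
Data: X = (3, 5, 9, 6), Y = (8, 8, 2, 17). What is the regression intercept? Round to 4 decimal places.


a = ybar - b*xbar, where b = sum((xi-xbar)(yi-ybar)) / sum((xi-xbar)^2)
n = 4, xbar = 23/4 = 5.75, ybar = 35/4 = 8.75
Sxy = sum((xi-xbar)(yi-ybar)) = -17.25
Sxx = sum((xi-xbar)^2) = 18.75
b = Sxy / Sxx = -0.92
a = 8.75 - (-0.92) * 5.75 = 14.04

14.0400


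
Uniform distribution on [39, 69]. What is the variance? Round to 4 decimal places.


Var = (b-a)^2 / 12
(b-a)^2 = (69 - 39)^2 = 900
Var = 900/12 = 75

75.0000


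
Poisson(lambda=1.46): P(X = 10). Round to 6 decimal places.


P = e^(-lam) * lam^k / k!
e^(-1.46) ≈ 0.2322363
lam^k = 1.46^10 ≈ 44.007688
k! = 10! = 3628800
P = 0.2322363 * 44.007688 / 3628800 ≈ 0.000003

0.000003


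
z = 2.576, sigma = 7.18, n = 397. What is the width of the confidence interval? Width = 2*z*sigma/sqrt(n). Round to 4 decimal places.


width = 2*z*sigma/sqrt(n)
2*z*sigma = 2 * 2.576 * 7.18 = 36.99136
sqrt(397) ≈ 19.924859
width = 36.99136 / 19.924859 ≈ 1.856543

1.8565


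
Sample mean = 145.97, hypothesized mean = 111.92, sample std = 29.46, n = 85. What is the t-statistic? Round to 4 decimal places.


t = (xbar - mu0) / (s/sqrt(n))
xbar - mu0 = 145.97 - 111.92 = 34.05
sqrt(85) ≈ 9.21954446
s/sqrt(n) = 29.46 / 9.21954446 ≈ 3.19538564
t = 34.05 / 3.19538564 ≈ 10.655991

10.6560


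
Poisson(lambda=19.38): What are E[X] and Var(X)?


E[X] = Var(X) = lambda = 19.38

19.38, 19.38


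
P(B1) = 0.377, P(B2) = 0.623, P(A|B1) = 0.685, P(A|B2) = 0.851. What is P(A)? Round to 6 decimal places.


P(A) = P(A|B1)*P(B1) + P(A|B2)*P(B2)
P(A|B1)*P(B1) = 0.685 * 0.377 = 0.258245
P(A|B2)*P(B2) = 0.851 * 0.623 = 0.530173
P(A) = 0.258245 + 0.530173 = 0.788418

0.788418


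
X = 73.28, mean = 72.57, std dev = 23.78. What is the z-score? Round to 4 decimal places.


z = (X - mu) / sigma
X - mu = 73.28 - 72.57 = 0.71
z = 0.71 / 23.78 = 71/2378 ≈ 0.029857

0.0299


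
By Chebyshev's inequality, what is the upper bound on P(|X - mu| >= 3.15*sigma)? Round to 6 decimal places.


P <= 1/k^2
k^2 = 3.15^2 = 9.9225
1/k^2 = 1 / 9.9225 = 400/3969 ≈ 0.10078105

0.100781


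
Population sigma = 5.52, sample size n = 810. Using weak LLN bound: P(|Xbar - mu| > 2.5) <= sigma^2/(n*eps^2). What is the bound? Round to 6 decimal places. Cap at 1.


bound = min(1, sigma^2/(n*eps^2))
sigma^2 = 5.52^2 = 30.4704
n*eps^2 = 810 * 2.5^2 = 810 * 6.25 = 5062.5
sigma^2/(n*eps^2) = 30.4704 / 5062.5 ≈ 0.00601884

0.006019


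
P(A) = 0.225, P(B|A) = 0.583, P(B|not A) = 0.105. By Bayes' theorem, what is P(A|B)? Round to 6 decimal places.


P(A|B) = P(B|A)*P(A) / P(B), P(B) = P(B|A)*P(A) + P(B|not A)*P(not A)
P(B|A)*P(A) = 0.583 * 0.225 = 0.131175
P(B|not A)*P(not A) = 0.105 * 0.775 = 0.081375
P(B) = 0.131175 + 0.081375 = 0.21255
P(A|B) = 0.131175 / 0.21255 = 1749/2834 ≈ 0.61714891

0.617149


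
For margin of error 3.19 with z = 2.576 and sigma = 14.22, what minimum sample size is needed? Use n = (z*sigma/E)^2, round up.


z*sigma/E = 2.576 * 14.22 / 3.19 ≈ 11.482984
(z*sigma/E)^2 ≈ 131.858929
round up: n = 132

132


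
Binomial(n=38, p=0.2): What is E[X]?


E[X] = n*p = 38 * 0.2 = 7.6

7.6


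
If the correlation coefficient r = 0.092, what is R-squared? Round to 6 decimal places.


R^2 = r^2 = (0.092)^2 = 0.008464

0.008464


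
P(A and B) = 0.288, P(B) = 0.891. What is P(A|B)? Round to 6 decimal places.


P(A|B) = P(A and B) / P(B) = 0.288 / 0.891 = 32/99 ≈ 0.32323232

0.323232


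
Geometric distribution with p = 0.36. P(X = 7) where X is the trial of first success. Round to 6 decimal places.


P = (1-p)^(k-1) * p
(1-p)^(k-1) = 0.64^6 ≈ 0.06871948
P = 0.06871948 * 0.36 ≈ 0.02473901

0.024739


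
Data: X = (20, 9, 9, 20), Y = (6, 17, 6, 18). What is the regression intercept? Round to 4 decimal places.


a = ybar - b*xbar, where b = sum((xi-xbar)(yi-ybar)) / sum((xi-xbar)^2)
n = 4, xbar = 58/4 = 14.5, ybar = 47/4 = 11.75
Sxy = sum((xi-xbar)(yi-ybar)) = 5.5
Sxx = sum((xi-xbar)^2) = 121
b = Sxy / Sxx = 1/22 ≈ 0.045455
a = 11.75 - 0.045455 * 14.5 = 122/11 ≈ 11.090909

11.0909


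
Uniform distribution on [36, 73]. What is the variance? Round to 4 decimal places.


Var = (b-a)^2 / 12
(b-a)^2 = (73 - 36)^2 = 1369
Var = 1369/12 ≈ 114.083333

114.0833


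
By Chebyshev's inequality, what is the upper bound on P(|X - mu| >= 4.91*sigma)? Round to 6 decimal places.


P <= 1/k^2
k^2 = 4.91^2 = 24.1081
1/k^2 = 1 / 24.1081 ≈ 0.04147983

0.041480


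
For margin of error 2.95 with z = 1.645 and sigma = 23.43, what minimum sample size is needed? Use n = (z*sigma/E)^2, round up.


z*sigma/E = 1.645 * 23.43 / 2.95 ≈ 13.065203
(z*sigma/E)^2 ≈ 170.699540
round up: n = 171

171


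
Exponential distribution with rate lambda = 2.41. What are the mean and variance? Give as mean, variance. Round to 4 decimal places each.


mean = 1/lam, var = 1/lam^2
mean = 1 / 2.41 = 100/241 ≈ 0.414938
lam^2 = 2.41^2 = 5.8081
var = 1 / 5.8081 ≈ 0.172173

0.4149, 0.1722


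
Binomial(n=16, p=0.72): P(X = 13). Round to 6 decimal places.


P = C(n,k) * p^k * (1-p)^(n-k)
C(16,13) = 560
p^k = 0.72^13 ≈ 0.01397406
(1-p)^(n-k) = 0.28^3 = 0.021952
P = 560 * 0.01397406 * 0.021952 ≈ 0.171785

0.171785


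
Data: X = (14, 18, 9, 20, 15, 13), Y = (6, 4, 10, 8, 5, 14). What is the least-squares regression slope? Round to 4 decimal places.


b = sum((xi-xbar)(yi-ybar)) / sum((xi-xbar)^2)
n = 6, xbar = 89/6 ≈ 14.833333, ybar = 47/6 ≈ 7.833333
Sxy = sum((xi-xbar)(yi-ybar)) = -205/6 ≈ -34.166667
Sxx = sum((xi-xbar)^2) = 449/6 ≈ 74.833333
b = Sxy / Sxx = -205/449 ≈ -0.456570

-0.4566


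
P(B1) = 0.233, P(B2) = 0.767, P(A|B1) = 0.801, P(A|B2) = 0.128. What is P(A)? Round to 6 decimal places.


P(A) = P(A|B1)*P(B1) + P(A|B2)*P(B2)
P(A|B1)*P(B1) = 0.801 * 0.233 = 0.186633
P(A|B2)*P(B2) = 0.128 * 0.767 = 0.098176
P(A) = 0.186633 + 0.098176 = 0.284809

0.284809


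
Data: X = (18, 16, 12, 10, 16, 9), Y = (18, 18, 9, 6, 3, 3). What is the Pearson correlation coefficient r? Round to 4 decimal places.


r = sum((xi-xbar)(yi-ybar)) / sqrt(sum((xi-xbar)^2) * sum((yi-ybar)^2))
n = 6, xbar = 81/6 = 13.5, ybar = 57/6 = 9.5
Sxy = sum((xi-xbar)(yi-ybar)) = 85.5
Sxx = sum((xi-xbar)^2) = 67.5
Syy = sum((yi-ybar)^2) = 241.5
sqrt(Sxx*Syy) ≈ 127.676349
r = Sxy / sqrt(Sxx*Syy) = 85.5 / 127.676349 ≈ 0.669662

0.6697


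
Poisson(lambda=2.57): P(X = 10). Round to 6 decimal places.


P = e^(-lam) * lam^k / k!
e^(-2.57) ≈ 0.07653555
lam^k = 2.57^10 ≈ 12569.882942
k! = 10! = 3628800
P = 0.07653555 * 12569.882942 / 3628800 ≈ 0.000265

0.000265


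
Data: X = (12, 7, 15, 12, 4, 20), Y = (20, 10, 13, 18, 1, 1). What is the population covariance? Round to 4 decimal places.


Cov = (1/n)*sum((xi-xbar)(yi-ybar))
n = 6, xbar = 70/6 = 35/3 ≈ 11.666667, ybar = 63/6 = 10.5
sum((xi-xbar)(yi-ybar)) = 10
Cov = 10 / 6 = 5/3 ≈ 1.666667

1.6667


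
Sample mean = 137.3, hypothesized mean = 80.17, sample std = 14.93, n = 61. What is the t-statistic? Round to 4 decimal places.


t = (xbar - mu0) / (s/sqrt(n))
xbar - mu0 = 137.3 - 80.17 = 57.13
sqrt(61) ≈ 7.81024968
s/sqrt(n) = 14.93 / 7.81024968 ≈ 1.91159062
t = 57.13 / 1.91159062 ≈ 29.886106

29.8861


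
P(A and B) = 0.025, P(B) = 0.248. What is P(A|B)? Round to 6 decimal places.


P(A|B) = P(A and B) / P(B) = 0.025 / 0.248 = 25/248 ≈ 0.10080645

0.100806


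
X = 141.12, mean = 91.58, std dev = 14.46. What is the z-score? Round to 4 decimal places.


z = (X - mu) / sigma
X - mu = 141.12 - 91.58 = 49.54
z = 49.54 / 14.46 = 2477/723 ≈ 3.426003

3.4260


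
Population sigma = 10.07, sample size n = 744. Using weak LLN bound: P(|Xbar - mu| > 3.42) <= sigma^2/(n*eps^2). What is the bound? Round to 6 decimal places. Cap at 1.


bound = min(1, sigma^2/(n*eps^2))
sigma^2 = 10.07^2 = 101.4049
n*eps^2 = 744 * 3.42^2 = 744 * 11.6964 = 8702.1216
sigma^2/(n*eps^2) = 101.4049 / 8702.1216 ≈ 0.01165289

0.011653


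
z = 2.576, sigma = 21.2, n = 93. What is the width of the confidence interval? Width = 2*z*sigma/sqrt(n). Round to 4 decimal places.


width = 2*z*sigma/sqrt(n)
2*z*sigma = 2 * 2.576 * 21.2 = 109.2224
sqrt(93) ≈ 9.643651
width = 109.2224 / 9.643651 ≈ 11.325835

11.3258


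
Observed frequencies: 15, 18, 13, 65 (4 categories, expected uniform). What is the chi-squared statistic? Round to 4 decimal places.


chi2 = sum((O-E)^2/E), E = total/4
total = 111, E = 111/4 = 27.75
(15 - 27.75)^2 / 27.75 = 162.5625 / 27.75 = 867/148 ≈ 5.858108
(18 - 27.75)^2 / 27.75 = 95.0625 / 27.75 = 507/148 ≈ 3.425676
(13 - 27.75)^2 / 27.75 = 217.5625 / 27.75 = 3481/444 ≈ 7.840090
(65 - 27.75)^2 / 27.75 = 1387.5625 / 27.75 = 22201/444 ≈ 50.002252
chi2 = 7451/111 ≈ 67.126126

67.1261


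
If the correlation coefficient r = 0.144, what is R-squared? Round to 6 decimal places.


R^2 = r^2 = (0.144)^2 = 0.020736

0.020736


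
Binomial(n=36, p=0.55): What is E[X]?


E[X] = n*p = 36 * 0.55 = 19.8

19.8


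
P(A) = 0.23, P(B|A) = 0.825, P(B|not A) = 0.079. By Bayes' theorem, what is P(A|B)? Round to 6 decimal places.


P(A|B) = P(B|A)*P(A) / P(B), P(B) = P(B|A)*P(A) + P(B|not A)*P(not A)
P(B|A)*P(A) = 0.825 * 0.23 = 0.18975
P(B|not A)*P(not A) = 0.079 * 0.77 = 0.06083
P(B) = 0.18975 + 0.06083 = 0.25058
P(A|B) = 0.18975 / 0.25058 = 1725/2278 ≈ 0.75724320

0.757243


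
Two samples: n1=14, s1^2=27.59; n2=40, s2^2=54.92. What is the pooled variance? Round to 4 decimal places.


sp^2 = ((n1-1)*s1^2 + (n2-1)*s2^2)/(n1+n2-2)
(n1-1)*s1^2 = 13 * 27.59 = 358.67
(n2-1)*s2^2 = 39 * 54.92 = 2141.88
numerator = 358.67 + 2141.88 = 2500.55
n1+n2-2 = 52
sp^2 = 2500.55 / 52 = 48.0875

48.0875


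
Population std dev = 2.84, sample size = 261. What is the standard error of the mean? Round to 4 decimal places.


SE = sigma / sqrt(n)
sqrt(261) ≈ 16.155494
SE = 2.84 / 16.155494 ≈ 0.175792

0.1758


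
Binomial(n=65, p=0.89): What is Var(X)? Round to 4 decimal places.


Var = n*p*(1-p) = 65 * 0.89 * 0.11 = 6.3635

6.3635


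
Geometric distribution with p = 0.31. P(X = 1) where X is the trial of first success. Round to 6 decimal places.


P = (1-p)^(k-1) * p
(1-p)^(k-1) = 0.69^0 = 1
P = 1 * 0.31 = 0.31

0.310000


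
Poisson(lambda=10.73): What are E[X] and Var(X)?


E[X] = Var(X) = lambda = 10.73

10.73, 10.73


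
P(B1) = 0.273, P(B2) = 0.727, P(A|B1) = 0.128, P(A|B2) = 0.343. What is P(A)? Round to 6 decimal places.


P(A) = P(A|B1)*P(B1) + P(A|B2)*P(B2)
P(A|B1)*P(B1) = 0.128 * 0.273 = 0.034944
P(A|B2)*P(B2) = 0.343 * 0.727 = 0.249361
P(A) = 0.034944 + 0.249361 = 0.284305

0.284305


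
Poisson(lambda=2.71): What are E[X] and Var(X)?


E[X] = Var(X) = lambda = 2.71

2.71, 2.71


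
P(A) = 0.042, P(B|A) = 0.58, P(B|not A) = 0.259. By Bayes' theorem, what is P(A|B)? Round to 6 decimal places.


P(A|B) = P(B|A)*P(A) / P(B), P(B) = P(B|A)*P(A) + P(B|not A)*P(not A)
P(B|A)*P(A) = 0.58 * 0.042 = 0.02436
P(B|not A)*P(not A) = 0.259 * 0.958 = 0.248122
P(B) = 0.02436 + 0.248122 = 0.272482
P(A|B) = 0.02436 / 0.272482 ≈ 0.08940040

0.089400


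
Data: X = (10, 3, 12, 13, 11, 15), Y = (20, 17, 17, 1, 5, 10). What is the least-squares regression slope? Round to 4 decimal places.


b = sum((xi-xbar)(yi-ybar)) / sum((xi-xbar)^2)
n = 6, xbar = 64/6 = 32/3 ≈ 10.666667, ybar = 70/6 = 35/3 ≈ 11.666667
Sxy = sum((xi-xbar)(yi-ybar)) = -221/3 ≈ -73.666667
Sxx = sum((xi-xbar)^2) = 256/3 ≈ 85.333333
b = Sxy / Sxx = -221/256 ≈ -0.863281

-0.8633


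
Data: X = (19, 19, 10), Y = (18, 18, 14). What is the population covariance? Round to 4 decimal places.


Cov = (1/n)*sum((xi-xbar)(yi-ybar))
n = 3, xbar = 48/3 = 16, ybar = 50/3 ≈ 16.666667
sum((xi-xbar)(yi-ybar)) = 24
Cov = 24 / 3 = 8

8.0000


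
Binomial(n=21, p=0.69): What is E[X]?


E[X] = n*p = 21 * 0.69 = 14.49

14.49


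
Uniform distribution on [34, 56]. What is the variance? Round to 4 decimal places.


Var = (b-a)^2 / 12
(b-a)^2 = (56 - 34)^2 = 484
Var = 484/12 ≈ 40.333333

40.3333


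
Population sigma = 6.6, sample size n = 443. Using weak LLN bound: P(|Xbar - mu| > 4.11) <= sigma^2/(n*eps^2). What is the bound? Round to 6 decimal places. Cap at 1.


bound = min(1, sigma^2/(n*eps^2))
sigma^2 = 6.6^2 = 43.56
n*eps^2 = 443 * 4.11^2 = 443 * 16.8921 = 7483.2003
sigma^2/(n*eps^2) = 43.56 / 7483.2003 ≈ 0.00582104

0.005821


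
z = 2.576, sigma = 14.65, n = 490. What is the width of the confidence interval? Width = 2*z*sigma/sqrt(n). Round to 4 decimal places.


width = 2*z*sigma/sqrt(n)
2*z*sigma = 2 * 2.576 * 14.65 = 75.4768
sqrt(490) ≈ 22.135944
width = 75.4768 / 22.135944 ≈ 3.409694

3.4097


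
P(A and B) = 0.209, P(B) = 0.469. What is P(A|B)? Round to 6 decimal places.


P(A|B) = P(A and B) / P(B) = 0.209 / 0.469 = 209/469 ≈ 0.44562900

0.445629


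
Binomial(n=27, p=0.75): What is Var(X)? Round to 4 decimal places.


Var = n*p*(1-p) = 27 * 0.75 * 0.25 = 5.0625

5.0625


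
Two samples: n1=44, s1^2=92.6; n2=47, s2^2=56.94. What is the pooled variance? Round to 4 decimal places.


sp^2 = ((n1-1)*s1^2 + (n2-1)*s2^2)/(n1+n2-2)
(n1-1)*s1^2 = 43 * 92.6 = 3981.8
(n2-1)*s2^2 = 46 * 56.94 = 2619.24
numerator = 3981.8 + 2619.24 = 6601.04
n1+n2-2 = 89
sp^2 = 6601.04 / 89 = 165026/2225 ≈ 74.168989

74.1690


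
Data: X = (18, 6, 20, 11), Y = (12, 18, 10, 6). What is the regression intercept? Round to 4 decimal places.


a = ybar - b*xbar, where b = sum((xi-xbar)(yi-ybar)) / sum((xi-xbar)^2)
n = 4, xbar = 55/4 = 13.75, ybar = 46/4 = 11.5
Sxy = sum((xi-xbar)(yi-ybar)) = -42.5
Sxx = sum((xi-xbar)^2) = 124.75
b = Sxy / Sxx = -170/499 ≈ -0.340681
a = 11.5 - (-0.340681) * 13.75 = 8076/499 ≈ 16.184369

16.1844


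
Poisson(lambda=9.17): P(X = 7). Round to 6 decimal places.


P = e^(-lam) * lam^k / k!
e^(-9.17) ≈ 0.0001041165
lam^k = 9.17^7 ≈ 5452370.378281
k! = 7! = 5040
P = 0.0001041165 * 5452370.378281 / 5040 ≈ 0.112635

0.112635


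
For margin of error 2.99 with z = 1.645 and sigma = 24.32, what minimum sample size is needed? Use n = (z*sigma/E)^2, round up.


z*sigma/E = 1.645 * 24.32 / 2.99 = 100016/7475 ≈ 13.380067
(z*sigma/E)^2 ≈ 179.026190
round up: n = 180

180
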